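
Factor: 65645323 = 19^2 * 47^1 * 53^1* 73^1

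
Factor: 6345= 3^3*5^1*47^1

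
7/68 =7/68 = 0.10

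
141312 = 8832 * 16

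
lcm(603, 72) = 4824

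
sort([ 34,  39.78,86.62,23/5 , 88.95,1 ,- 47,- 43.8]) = [ - 47, - 43.8 , 1, 23/5 , 34, 39.78 , 86.62,88.95]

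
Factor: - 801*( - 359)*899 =3^2*  29^1*31^1*89^1*359^1 =258515541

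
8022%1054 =644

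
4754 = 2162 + 2592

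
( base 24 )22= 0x32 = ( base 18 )2e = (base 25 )20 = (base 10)50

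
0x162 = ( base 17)13E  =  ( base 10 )354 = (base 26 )DG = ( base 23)f9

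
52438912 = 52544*998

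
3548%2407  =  1141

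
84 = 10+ 74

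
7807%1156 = 871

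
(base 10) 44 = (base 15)2e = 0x2C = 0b101100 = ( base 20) 24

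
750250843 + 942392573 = 1692643416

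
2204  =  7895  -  5691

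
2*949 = 1898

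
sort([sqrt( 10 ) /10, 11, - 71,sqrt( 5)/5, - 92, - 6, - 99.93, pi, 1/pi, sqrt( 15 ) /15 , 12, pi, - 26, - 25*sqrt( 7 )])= [ - 99.93,-92, - 71, - 25*sqrt( 7), - 26, - 6,sqrt( 15)/15, sqrt( 10)/10, 1/pi,sqrt(5 )/5,pi,pi, 11,12 ] 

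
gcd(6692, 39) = 1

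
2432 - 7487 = -5055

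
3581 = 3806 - 225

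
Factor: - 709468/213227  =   - 2^2*7^( - 1 )*83^( - 1)  *193^1*367^( - 1)*919^1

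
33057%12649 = 7759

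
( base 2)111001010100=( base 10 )3668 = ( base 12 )2158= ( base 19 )a31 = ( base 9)5025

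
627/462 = 1 + 5/14 = 1.36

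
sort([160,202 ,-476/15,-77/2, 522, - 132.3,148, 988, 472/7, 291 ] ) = [ - 132.3, - 77/2, -476/15 , 472/7,148 , 160, 202,291,522, 988] 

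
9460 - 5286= 4174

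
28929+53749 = 82678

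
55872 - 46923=8949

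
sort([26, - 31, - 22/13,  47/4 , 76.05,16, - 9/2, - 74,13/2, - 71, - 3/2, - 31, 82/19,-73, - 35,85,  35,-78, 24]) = [ - 78, - 74, - 73,-71, - 35, - 31,-31, - 9/2,-22/13 , - 3/2, 82/19,13/2, 47/4,16,24,26,35,76.05,  85 ]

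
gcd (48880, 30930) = 10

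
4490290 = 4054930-  -  435360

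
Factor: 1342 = 2^1*11^1 *61^1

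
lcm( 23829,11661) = 548067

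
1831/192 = 9 + 103/192 = 9.54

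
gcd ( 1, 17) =1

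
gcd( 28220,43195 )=5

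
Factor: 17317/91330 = 2^( - 1 )*5^( - 1 )*9133^ ( - 1)*17317^1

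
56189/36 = 1560 + 29/36 = 1560.81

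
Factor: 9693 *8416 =2^5 *3^3*263^1*359^1 = 81576288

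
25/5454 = 25/5454 = 0.00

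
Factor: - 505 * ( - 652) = 329260 = 2^2*5^1*101^1*163^1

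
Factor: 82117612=2^2*67^1*131^1*2339^1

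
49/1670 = 49/1670 = 0.03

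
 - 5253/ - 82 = 64+5/82 = 64.06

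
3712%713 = 147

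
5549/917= 6+47/917 = 6.05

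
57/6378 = 19/2126 = 0.01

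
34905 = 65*537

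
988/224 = 247/56=4.41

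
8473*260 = 2202980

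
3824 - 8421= - 4597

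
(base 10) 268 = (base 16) 10c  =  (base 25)ai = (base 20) D8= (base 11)224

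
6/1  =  6=6.00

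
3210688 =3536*908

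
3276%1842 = 1434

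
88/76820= 22/19205  =  0.00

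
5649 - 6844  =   - 1195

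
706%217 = 55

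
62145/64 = 971 + 1/64 = 971.02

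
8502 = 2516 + 5986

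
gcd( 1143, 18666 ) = 9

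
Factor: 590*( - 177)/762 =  - 17405/127  =  -5^1 * 59^2*127^( - 1)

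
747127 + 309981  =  1057108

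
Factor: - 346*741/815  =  - 256386/815= - 2^1*3^1*5^ (  -  1)*13^1*19^1*163^( - 1 )*173^1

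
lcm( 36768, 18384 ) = 36768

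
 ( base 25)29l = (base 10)1496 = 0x5d8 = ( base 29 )1MH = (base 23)2J1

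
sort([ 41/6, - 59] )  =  [ - 59,41/6 ] 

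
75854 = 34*2231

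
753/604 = 753/604 = 1.25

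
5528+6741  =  12269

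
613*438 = 268494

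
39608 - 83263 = - 43655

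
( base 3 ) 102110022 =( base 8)20237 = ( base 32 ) 84V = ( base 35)6SL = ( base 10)8351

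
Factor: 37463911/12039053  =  13^( - 2 )*29^1*383^1*3373^1*71237^ ( - 1)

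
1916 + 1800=3716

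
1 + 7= 8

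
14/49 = 2/7 = 0.29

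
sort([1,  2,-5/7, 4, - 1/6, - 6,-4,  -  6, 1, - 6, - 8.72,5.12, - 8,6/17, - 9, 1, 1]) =[ - 9, - 8.72,-8,  -  6, - 6, - 6, - 4, - 5/7, - 1/6,6/17,1,1, 1,  1, 2,  4, 5.12 ]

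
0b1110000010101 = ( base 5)212224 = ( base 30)7tj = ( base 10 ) 7189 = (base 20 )hj9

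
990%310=60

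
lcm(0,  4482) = 0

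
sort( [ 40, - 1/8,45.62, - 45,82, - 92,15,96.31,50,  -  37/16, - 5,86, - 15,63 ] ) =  [  -  92, - 45,-15, -5, - 37/16, - 1/8 , 15, 40,  45.62,50, 63 , 82,86, 96.31 ]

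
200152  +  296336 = 496488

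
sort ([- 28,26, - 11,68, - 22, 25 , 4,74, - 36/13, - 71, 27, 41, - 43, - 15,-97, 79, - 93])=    [ - 97, - 93, - 71 , - 43, - 28,-22 , - 15 , - 11, - 36/13,4, 25,  26,27,  41,68, 74,79]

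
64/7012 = 16/1753  =  0.01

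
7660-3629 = 4031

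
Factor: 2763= 3^2*307^1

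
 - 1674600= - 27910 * 60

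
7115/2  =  3557 + 1/2 = 3557.50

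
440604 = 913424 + -472820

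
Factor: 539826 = 2^1*3^1*7^1*12853^1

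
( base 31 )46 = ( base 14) 94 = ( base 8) 202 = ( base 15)8a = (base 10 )130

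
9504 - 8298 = 1206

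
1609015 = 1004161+604854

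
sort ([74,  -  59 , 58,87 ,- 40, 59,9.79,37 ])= [-59,-40, 9.79,37  ,  58, 59, 74 , 87]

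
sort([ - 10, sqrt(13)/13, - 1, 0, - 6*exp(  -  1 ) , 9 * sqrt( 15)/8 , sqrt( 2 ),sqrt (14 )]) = [ - 10, - 6*exp(-1), - 1, 0, sqrt( 13 ) /13, sqrt (2),sqrt (14 ), 9*  sqrt( 15 ) /8] 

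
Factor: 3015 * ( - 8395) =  - 3^2*5^2 *23^1*67^1* 73^1 = -  25310925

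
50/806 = 25/403 =0.06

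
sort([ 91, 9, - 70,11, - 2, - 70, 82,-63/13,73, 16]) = [ - 70,-70, - 63/13, - 2, 9, 11, 16, 73, 82,91]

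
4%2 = 0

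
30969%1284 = 153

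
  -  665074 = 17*( - 39122) 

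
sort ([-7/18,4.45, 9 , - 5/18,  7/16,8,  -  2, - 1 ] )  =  [ - 2,  -  1, - 7/18, - 5/18 , 7/16,4.45,8, 9]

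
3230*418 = 1350140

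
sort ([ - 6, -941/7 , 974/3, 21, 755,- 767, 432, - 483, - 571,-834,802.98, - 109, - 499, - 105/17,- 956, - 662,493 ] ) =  [ - 956, - 834, - 767,  -  662, - 571,  -  499,  -  483,- 941/7 , - 109, - 105/17, - 6, 21, 974/3,432,493,755,  802.98 ]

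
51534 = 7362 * 7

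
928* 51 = 47328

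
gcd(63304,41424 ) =8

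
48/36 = 1 + 1/3  =  1.33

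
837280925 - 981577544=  - 144296619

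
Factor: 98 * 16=1568= 2^5 *7^2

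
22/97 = 22/97 = 0.23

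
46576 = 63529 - 16953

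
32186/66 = 487 + 2/3  =  487.67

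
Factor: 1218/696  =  7/4  =  2^(-2)*7^1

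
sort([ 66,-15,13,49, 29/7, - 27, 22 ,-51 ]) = [ -51,-27, - 15, 29/7,13, 22 , 49,66 ]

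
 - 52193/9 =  - 52193/9 = - 5799.22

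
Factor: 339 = 3^1*113^1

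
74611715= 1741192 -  - 72870523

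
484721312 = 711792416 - 227071104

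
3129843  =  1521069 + 1608774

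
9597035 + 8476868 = 18073903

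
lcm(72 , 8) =72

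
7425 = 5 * 1485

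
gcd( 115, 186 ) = 1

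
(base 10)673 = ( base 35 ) J8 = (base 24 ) 141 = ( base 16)2a1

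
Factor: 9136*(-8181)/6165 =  - 8304624/685 = - 2^4*3^2*5^ (- 1)*101^1*137^( -1 )*571^1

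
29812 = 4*7453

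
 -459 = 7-466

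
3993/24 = 166+3/8 = 166.38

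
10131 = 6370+3761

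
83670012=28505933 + 55164079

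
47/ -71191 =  - 1 + 71144/71191 =- 0.00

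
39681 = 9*4409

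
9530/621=15 + 215/621 = 15.35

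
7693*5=38465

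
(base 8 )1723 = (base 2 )1111010011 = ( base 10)979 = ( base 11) 810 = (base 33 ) TM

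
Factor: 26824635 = 3^3*5^1 * 198701^1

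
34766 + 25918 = 60684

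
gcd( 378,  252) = 126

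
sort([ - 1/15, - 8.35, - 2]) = [ - 8.35, - 2,  -  1/15 ]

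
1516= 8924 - 7408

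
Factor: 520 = 2^3*5^1*13^1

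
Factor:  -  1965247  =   - 1965247^1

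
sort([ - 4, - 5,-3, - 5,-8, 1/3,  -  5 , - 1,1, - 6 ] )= [ - 8, - 6,  -  5,-5, - 5, - 4, - 3, - 1, 1/3,1 ] 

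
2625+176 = 2801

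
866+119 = 985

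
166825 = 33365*5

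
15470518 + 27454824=42925342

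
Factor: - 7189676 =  - 2^2*13^1*19^2*383^1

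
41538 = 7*5934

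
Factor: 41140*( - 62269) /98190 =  - 2^1*3^( - 2)*11^2*17^1*73^1*853^1*1091^( - 1)= - 256174666/9819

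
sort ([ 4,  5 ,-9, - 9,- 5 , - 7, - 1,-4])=[ - 9,  -  9, -7,-5, - 4,-1,4,5]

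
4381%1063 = 129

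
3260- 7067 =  - 3807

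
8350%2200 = 1750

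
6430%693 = 193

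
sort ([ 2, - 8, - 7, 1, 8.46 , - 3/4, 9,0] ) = [-8,-7  , - 3/4, 0,1,2, 8.46,9] 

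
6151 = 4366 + 1785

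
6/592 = 3/296 =0.01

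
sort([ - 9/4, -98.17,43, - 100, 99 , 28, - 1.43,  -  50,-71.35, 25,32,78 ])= [ - 100, - 98.17 , - 71.35, - 50, -9/4,-1.43, 25, 28,32,43,78,99] 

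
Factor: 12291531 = 3^1 * 7^1  *31^1*79^1*239^1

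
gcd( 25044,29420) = 4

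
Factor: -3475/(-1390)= 2^(-1 )*5^1 = 5/2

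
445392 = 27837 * 16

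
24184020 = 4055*5964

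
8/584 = 1/73 = 0.01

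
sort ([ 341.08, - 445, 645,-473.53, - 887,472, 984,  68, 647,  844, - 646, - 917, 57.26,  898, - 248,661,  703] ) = [ - 917,-887, -646, - 473.53, - 445, - 248,  57.26, 68,341.08, 472, 645,647,661, 703,844, 898,984] 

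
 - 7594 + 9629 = 2035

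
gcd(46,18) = 2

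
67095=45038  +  22057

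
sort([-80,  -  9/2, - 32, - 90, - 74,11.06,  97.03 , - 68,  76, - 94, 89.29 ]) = [ - 94, - 90, - 80, - 74, - 68, - 32,-9/2,  11.06, 76,  89.29, 97.03]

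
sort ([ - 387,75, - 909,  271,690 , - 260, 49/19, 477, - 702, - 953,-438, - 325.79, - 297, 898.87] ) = [ - 953, - 909, - 702, - 438, -387,  -  325.79, - 297,  -  260,49/19,75,271,477,690,  898.87] 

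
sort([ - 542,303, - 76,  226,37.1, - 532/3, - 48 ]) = [ - 542, - 532/3, - 76, - 48, 37.1 , 226, 303 ] 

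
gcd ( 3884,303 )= 1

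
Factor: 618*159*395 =38813490=2^1*3^2*5^1*53^1*79^1*103^1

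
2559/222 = 11 +39/74 = 11.53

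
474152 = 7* 67736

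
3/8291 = 3/8291 = 0.00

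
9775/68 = 143 + 3/4 = 143.75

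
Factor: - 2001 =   -  3^1*23^1 * 29^1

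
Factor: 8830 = 2^1*5^1*883^1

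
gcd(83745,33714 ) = 9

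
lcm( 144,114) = 2736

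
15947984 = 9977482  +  5970502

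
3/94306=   3/94306 = 0.00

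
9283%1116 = 355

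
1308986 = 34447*38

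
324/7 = 324/7 = 46.29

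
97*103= 9991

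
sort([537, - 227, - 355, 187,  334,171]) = [ - 355, - 227,171,187,334, 537]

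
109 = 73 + 36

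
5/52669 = 5/52669 =0.00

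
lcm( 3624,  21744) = 21744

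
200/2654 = 100/1327 = 0.08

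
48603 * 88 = 4277064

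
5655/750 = 7+27/50 = 7.54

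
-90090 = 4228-94318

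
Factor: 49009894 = 2^1*24504947^1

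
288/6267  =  96/2089=0.05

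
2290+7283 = 9573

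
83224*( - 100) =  - 8322400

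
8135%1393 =1170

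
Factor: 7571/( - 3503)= - 31^ ( -1)*67^1  =  -67/31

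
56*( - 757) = -42392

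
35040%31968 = 3072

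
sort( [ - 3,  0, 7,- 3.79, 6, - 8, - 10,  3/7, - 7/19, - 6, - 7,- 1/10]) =[ - 10,  -  8, - 7,- 6, - 3.79,  -  3, - 7/19, - 1/10, 0, 3/7, 6, 7 ] 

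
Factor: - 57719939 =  - 57719939^1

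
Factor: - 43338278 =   -  2^1*19^1*181^1*6301^1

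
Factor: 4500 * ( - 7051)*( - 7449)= 236353045500  =  2^2 * 3^3*5^3 * 11^1*13^1*191^1*641^1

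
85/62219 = 85/62219 = 0.00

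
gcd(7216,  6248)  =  88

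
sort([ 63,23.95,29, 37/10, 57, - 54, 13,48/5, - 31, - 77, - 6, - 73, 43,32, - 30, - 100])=[ - 100, - 77,  -  73, - 54, - 31, - 30,-6, 37/10 , 48/5,13,23.95,29,32,43, 57, 63 ]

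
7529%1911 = 1796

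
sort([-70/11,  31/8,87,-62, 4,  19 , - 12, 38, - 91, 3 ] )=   [  -  91, - 62, - 12,- 70/11,3,31/8, 4,19, 38,  87] 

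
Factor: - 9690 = - 2^1*3^1 * 5^1* 17^1*19^1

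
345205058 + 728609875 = 1073814933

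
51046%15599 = 4249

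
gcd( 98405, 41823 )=1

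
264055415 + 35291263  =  299346678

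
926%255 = 161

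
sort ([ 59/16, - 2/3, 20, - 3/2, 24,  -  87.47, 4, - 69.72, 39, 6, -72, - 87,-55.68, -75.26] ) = [-87.47,-87 , - 75.26 , - 72, - 69.72, - 55.68 , - 3/2, -2/3,59/16,  4, 6, 20, 24, 39] 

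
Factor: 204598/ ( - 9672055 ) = -2^1*5^(-1)*102299^1*1934411^( - 1)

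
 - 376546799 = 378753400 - 755300199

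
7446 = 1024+6422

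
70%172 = 70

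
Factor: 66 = 2^1 *3^1 * 11^1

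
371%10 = 1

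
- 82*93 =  - 7626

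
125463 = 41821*3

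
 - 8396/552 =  - 16  +  109/138=- 15.21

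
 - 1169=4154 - 5323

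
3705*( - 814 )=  - 3015870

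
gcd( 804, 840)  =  12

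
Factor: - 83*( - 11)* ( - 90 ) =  - 82170 = - 2^1*3^2 * 5^1 * 11^1 * 83^1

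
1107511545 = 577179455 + 530332090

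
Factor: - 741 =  - 3^1*13^1*19^1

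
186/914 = 93/457 = 0.20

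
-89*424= - 37736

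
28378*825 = 23411850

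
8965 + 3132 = 12097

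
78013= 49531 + 28482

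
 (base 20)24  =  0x2C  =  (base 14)32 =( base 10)44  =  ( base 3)1122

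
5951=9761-3810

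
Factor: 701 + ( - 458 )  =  3^5 = 243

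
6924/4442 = 1  +  1241/2221 = 1.56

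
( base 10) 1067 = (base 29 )17N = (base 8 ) 2053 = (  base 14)563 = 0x42B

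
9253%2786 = 895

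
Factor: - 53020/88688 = -2^( - 2)*5^1*11^1*23^( - 1 ) = - 55/92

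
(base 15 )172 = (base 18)108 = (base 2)101001100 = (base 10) 332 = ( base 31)am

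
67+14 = 81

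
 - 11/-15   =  11/15 = 0.73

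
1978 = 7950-5972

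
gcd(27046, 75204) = 2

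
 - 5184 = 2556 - 7740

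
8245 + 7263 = 15508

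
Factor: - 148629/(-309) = 13^1*37^1 = 481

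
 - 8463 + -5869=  - 14332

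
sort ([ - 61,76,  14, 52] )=[-61,14, 52, 76 ]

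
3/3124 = 3/3124 = 0.00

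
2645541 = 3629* 729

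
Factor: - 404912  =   - 2^4*25307^1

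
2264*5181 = 11729784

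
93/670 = 93/670 = 0.14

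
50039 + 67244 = 117283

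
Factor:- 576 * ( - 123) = 70848  =  2^6*3^3*41^1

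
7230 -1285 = 5945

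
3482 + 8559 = 12041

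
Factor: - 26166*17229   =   - 450814014  =  - 2^1 * 3^2*7^2*89^1*5743^1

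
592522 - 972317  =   - 379795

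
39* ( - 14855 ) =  - 579345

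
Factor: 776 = 2^3*97^1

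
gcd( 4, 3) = 1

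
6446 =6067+379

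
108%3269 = 108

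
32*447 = 14304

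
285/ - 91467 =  -95/30489 = -  0.00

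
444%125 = 69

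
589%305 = 284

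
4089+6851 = 10940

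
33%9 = 6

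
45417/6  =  7569+ 1/2=7569.50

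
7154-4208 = 2946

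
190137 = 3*63379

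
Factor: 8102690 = 2^1*5^1*810269^1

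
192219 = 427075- 234856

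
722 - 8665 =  - 7943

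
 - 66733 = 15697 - 82430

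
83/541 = 83/541=0.15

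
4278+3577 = 7855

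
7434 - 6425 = 1009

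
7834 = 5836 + 1998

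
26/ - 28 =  - 1 + 1/14 = - 0.93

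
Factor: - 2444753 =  - 17^1*31^1*4639^1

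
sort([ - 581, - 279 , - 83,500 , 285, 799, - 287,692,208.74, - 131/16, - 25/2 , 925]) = [ - 581, - 287, - 279 ,-83, - 25/2, - 131/16, 208.74,  285, 500,692,799, 925]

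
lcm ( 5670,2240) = 181440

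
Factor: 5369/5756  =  2^(-2 )*7^1*13^1*59^1 * 1439^( -1)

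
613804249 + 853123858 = 1466928107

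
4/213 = 4/213 = 0.02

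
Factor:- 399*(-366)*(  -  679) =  - 99157086 = - 2^1 *3^2  *7^2*19^1*61^1*97^1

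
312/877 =312/877 = 0.36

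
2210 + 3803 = 6013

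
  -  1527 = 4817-6344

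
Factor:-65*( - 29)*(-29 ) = -54665=- 5^1*13^1 * 29^2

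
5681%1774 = 359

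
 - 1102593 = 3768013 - 4870606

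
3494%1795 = 1699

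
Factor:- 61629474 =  - 2^1*3^1*89^1*131^1*881^1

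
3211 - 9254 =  - 6043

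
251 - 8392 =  - 8141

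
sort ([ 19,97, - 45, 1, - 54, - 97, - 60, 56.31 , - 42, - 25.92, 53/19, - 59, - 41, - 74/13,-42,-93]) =[ - 97, - 93 , - 60, - 59, - 54, - 45, - 42, - 42, - 41,  -  25.92, - 74/13,1,53/19,  19, 56.31, 97]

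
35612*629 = 22399948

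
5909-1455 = 4454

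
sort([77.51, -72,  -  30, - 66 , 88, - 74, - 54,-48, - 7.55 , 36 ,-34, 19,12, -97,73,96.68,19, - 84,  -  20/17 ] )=[- 97, - 84, - 74,-72, - 66, - 54, - 48,  -  34,-30, - 7.55,-20/17, 12,19, 19,36 , 73,77.51,88,  96.68]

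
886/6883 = 886/6883 = 0.13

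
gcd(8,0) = 8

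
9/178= 9/178= 0.05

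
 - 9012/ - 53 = 170 + 2/53 = 170.04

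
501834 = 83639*6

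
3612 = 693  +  2919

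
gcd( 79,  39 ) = 1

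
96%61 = 35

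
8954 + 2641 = 11595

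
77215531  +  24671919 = 101887450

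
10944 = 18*608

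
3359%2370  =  989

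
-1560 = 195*( - 8)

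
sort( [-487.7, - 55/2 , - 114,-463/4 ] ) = [ - 487.7, - 463/4,-114, - 55/2]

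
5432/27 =201+5/27 =201.19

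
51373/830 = 61+743/830 = 61.90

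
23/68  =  23/68 = 0.34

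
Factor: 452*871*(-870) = -2^3  *3^1 * 5^1*13^1 * 29^1*67^1*113^1 = - 342512040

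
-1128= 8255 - 9383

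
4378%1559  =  1260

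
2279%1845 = 434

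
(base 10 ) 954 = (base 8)1672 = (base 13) 585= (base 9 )1270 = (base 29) 13Q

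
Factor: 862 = 2^1 * 431^1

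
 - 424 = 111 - 535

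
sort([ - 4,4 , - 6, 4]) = [ - 6, - 4,4, 4 ] 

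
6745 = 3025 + 3720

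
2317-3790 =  - 1473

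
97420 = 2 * 48710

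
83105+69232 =152337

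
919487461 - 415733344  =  503754117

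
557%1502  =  557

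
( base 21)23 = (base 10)45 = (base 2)101101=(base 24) 1l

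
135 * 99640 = 13451400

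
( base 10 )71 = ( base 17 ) 43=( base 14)51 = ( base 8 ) 107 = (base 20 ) 3b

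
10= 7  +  3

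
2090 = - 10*(  -  209 )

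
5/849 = 5/849 = 0.01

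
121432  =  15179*8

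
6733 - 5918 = 815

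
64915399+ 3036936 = 67952335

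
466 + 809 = 1275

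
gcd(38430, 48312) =1098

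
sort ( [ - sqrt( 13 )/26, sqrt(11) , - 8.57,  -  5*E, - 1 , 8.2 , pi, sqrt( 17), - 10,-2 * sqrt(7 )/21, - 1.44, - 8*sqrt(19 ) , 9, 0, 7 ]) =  [-8  *  sqrt( 19 ) ,  -  5*E, - 10, - 8.57, - 1.44, - 1, - 2*sqrt(7 )/21, - sqrt(13)/26,0,pi , sqrt(11 ) , sqrt(17) , 7, 8.2,  9] 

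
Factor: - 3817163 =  - 7^1 * 17^1*32077^1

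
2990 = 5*598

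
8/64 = 1/8=0.12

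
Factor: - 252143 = - 252143^1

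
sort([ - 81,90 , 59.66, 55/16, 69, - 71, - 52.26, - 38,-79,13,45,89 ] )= [ - 81, - 79,  -  71,-52.26, - 38,  55/16,13, 45, 59.66, 69,  89, 90]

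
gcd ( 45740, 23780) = 20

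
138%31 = 14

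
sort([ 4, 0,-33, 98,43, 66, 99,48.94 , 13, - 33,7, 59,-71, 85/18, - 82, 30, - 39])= [ -82, - 71, - 39, - 33, - 33, 0,4, 85/18,7,13, 30 , 43, 48.94,59, 66, 98, 99 ]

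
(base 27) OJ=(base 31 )lg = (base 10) 667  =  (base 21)1AG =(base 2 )1010011011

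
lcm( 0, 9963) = 0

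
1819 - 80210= - 78391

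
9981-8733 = 1248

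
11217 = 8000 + 3217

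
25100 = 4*6275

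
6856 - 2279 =4577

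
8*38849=310792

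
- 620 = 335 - 955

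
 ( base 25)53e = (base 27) 4B1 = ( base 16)C8E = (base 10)3214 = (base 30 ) 3h4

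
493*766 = 377638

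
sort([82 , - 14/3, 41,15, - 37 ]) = [  -  37, - 14/3,15,41,82 ] 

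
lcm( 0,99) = 0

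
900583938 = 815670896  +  84913042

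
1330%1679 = 1330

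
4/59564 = 1/14891 = 0.00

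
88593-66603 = 21990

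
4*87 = 348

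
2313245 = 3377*685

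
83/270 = 83/270 =0.31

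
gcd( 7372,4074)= 194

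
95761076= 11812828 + 83948248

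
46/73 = 46/73 = 0.63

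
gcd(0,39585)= 39585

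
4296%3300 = 996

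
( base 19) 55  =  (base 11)91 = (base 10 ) 100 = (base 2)1100100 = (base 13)79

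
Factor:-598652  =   - 2^2*19^1*7877^1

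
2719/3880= 2719/3880= 0.70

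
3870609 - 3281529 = 589080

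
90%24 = 18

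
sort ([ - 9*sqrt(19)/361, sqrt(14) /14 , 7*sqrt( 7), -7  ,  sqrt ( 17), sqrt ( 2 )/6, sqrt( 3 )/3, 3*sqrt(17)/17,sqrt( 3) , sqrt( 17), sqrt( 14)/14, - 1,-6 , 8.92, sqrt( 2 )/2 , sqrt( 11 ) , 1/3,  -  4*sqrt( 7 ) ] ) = [-4*sqrt( 7 ), - 7, - 6, - 1 , - 9 *sqrt (19 )/361,sqrt(2)/6, sqrt( 14)/14, sqrt(14)/14,1/3,sqrt( 3)/3,sqrt ( 2) /2, 3 * sqrt( 17) /17,sqrt(3 ),sqrt(11), sqrt( 17) , sqrt( 17), 8.92, 7*sqrt( 7)] 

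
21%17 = 4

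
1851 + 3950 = 5801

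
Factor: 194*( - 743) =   -  2^1*97^1*743^1 = -  144142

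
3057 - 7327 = -4270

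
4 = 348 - 344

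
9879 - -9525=19404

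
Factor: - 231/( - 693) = 3^(-1) =1/3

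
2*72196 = 144392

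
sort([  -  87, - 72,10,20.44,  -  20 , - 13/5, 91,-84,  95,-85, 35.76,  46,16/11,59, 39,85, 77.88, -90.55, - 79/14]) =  [  -  90.55 ,-87 , -85, - 84,  -  72, - 20, - 79/14,-13/5, 16/11,  10, 20.44,35.76,39,  46,59,77.88, 85,91,  95]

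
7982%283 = 58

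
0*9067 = 0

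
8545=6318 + 2227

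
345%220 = 125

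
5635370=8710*647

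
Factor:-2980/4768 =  - 2^( - 3) *5^1  =  - 5/8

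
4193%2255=1938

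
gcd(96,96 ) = 96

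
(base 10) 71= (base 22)35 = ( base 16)47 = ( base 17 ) 43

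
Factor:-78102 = -2^1*3^2*4339^1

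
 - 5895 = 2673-8568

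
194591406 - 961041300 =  - 766449894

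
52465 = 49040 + 3425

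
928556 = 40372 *23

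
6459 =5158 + 1301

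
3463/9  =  384+7/9  =  384.78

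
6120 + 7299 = 13419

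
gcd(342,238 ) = 2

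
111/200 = 111/200 = 0.56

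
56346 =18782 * 3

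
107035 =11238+95797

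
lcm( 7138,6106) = 506798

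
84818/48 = 1767+1/24 = 1767.04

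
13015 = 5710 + 7305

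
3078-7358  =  -4280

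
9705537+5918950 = 15624487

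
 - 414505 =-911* 455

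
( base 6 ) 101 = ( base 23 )1e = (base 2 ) 100101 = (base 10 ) 37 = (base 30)17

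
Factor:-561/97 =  - 3^1* 11^1 * 17^1*97^ ( - 1)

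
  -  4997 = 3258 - 8255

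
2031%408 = 399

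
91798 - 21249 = 70549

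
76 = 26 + 50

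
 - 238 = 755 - 993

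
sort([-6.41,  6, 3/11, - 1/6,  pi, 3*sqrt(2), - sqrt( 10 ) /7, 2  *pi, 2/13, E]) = [-6.41, - sqrt(10 ) /7, - 1/6, 2/13,3/11, E, pi , 3*sqrt(2), 6 , 2*pi ] 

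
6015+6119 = 12134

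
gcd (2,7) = 1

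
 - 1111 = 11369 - 12480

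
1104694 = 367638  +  737056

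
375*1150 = 431250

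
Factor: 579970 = 2^1*5^1*59^1 * 983^1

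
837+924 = 1761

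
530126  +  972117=1502243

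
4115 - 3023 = 1092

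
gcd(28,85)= 1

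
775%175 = 75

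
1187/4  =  1187/4 = 296.75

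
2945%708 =113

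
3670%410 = 390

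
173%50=23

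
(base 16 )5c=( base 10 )92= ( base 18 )52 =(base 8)134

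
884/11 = 884/11 =80.36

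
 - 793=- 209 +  - 584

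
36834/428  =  86+13/214 =86.06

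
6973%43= 7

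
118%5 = 3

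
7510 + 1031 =8541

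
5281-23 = 5258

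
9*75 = 675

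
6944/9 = 6944/9 = 771.56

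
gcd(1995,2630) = 5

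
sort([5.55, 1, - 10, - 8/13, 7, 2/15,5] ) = [ - 10, - 8/13, 2/15,1, 5,5.55, 7]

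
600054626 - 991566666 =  - 391512040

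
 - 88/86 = - 2 + 42/43 = - 1.02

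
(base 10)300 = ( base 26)BE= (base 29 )aa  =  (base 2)100101100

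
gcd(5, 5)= 5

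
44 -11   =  33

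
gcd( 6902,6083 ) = 7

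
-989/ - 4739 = 989/4739 = 0.21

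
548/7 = 78 + 2/7 = 78.29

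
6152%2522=1108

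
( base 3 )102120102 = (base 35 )6v0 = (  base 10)8435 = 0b10000011110011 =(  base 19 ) 146i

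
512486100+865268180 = 1377754280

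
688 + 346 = 1034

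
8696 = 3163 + 5533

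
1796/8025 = 1796/8025 = 0.22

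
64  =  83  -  19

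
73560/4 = 18390 = 18390.00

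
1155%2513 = 1155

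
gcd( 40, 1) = 1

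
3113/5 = 622 + 3/5 = 622.60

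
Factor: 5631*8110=2^1 * 3^1*5^1*811^1* 1877^1 = 45667410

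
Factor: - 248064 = -2^8*3^1*17^1*19^1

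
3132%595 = 157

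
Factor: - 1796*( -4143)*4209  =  31318445052  =  2^2*3^2*23^1*61^1*449^1 * 1381^1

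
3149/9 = 349+8/9  =  349.89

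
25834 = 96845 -71011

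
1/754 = 1/754 =0.00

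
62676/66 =10446/11 = 949.64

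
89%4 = 1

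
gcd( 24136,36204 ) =12068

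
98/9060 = 49/4530 = 0.01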